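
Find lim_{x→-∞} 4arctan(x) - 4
Evaluate the dominant behaviour as x → -∞; each term tends to a finite value or vanishes.
Limit = -2·π - 4.

Final answer: -2·π - 4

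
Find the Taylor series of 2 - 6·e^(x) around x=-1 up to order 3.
(-6 + 2·e)·e^(-1) - 6·e^(-1)·(x + 1) - 3·e^(-1)·(x + 1)^2 - e^(-1)·(x + 1)^3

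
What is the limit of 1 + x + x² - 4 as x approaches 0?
Direct substitution at x = 0 gives -3.

Final answer: -3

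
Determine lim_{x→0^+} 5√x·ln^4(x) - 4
The product is a 0·∞ indeterminate form at x → 0⁺.
Rewrite the product as 5·ln^4(x) / x^(-1/2) and apply L'Hôpital, or use the standard hierarchy x^(-1/2) ≫ |ln x|^4 as x → 0⁺.
The indeterminate product → 0, so the limit = -4.

Final answer: -4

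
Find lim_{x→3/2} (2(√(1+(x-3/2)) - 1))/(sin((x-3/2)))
Both numerator and denominator → 0 as x → 3/2; this is a 0/0 indeterminate form.
Expand each to leading order near x = 3/2: numerator ~ (x - 3/2), denominator ~ (x - 3/2).
The limit of the ratio is 1.

Final answer: 1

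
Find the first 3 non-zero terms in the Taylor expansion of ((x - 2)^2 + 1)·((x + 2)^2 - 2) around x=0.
-9·x^2 + 12·x + 10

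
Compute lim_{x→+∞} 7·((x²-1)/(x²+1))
Evaluate the dominant behaviour as x → +∞; each term tends to a finite value or vanishes.
Limit = 7.

Final answer: 7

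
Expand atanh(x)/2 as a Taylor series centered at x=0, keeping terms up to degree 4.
x^3/6 + x/2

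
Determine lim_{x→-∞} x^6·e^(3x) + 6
The product is a 0·∞ indeterminate form at x → -∞.
Rewrite the product as x^6 / e^(-3x) (an ∞/∞ form) and apply L'Hôpital, or use the standard hierarchy e^(3|x|) ≫ |x^6| as x → -∞.
The indeterminate product → 0, so the limit = 6.

Final answer: 6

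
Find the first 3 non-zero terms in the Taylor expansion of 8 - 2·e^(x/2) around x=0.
-x^2/4 - x + 6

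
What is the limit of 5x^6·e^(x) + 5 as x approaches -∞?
The product is a 0·∞ indeterminate form at x → -∞.
Rewrite the product as 5x^6 / e^(-x) (an ∞/∞ form) and apply L'Hôpital, or use the standard hierarchy e^(|x|) ≫ |x^6| as x → -∞.
The indeterminate product → 0, so the limit = 5.

Final answer: 5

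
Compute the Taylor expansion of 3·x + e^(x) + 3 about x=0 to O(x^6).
x^5/120 + x^4/24 + x^3/6 + x^2/2 + 4·x + 4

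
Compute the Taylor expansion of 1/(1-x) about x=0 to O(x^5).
x^4 + x^3 + x^2 + x + 1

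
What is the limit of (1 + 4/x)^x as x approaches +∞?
As x → +∞: this is the defining limit (1 + 4/x)^x → e^4.
Limit = e^(4).

Final answer: e^(4)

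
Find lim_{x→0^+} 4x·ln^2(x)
This is a 0·∞ indeterminate form at x → 0⁺.
Rewrite the product as 4·ln^2(x) / x^(-1) and apply L'Hôpital, or use the standard hierarchy x^(-1) ≫ |ln x|^2 as x → 0⁺.
The indeterminate product → 0, so the limit = 0.

Final answer: 0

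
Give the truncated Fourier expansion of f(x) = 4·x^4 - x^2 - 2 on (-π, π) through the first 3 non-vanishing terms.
(196 - 32·π^2)·cos(x) + (-13 + 8·π^2)·cos(2·x) - π^2/3 - 2 + 4·π^4/5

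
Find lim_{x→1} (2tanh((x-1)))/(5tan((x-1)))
Both numerator and denominator → 0 as x → 1; this is a 0/0 indeterminate form.
Expand each to leading order near x = 1: numerator ~ 2·(x - 1), denominator ~ 5·(x - 1).
The limit of the ratio is 2/5.

Final answer: 2/5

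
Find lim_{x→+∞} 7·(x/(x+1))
Evaluate the dominant behaviour as x → +∞; each term tends to a finite value or vanishes.
Limit = 7.

Final answer: 7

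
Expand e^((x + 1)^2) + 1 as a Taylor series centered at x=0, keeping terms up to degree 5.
13·e·x^5/5 + 19·e·x^4/6 + 10·e·x^3/3 + 3·e·x^2 + 2·e·x + 1 + e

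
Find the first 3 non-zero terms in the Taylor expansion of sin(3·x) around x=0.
81·x^5/40 - 9·x^3/2 + 3·x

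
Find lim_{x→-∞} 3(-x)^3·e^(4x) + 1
The product is a 0·∞ indeterminate form at x → -∞.
Rewrite the product as 3(-x)^3 / e^(-4x) (an ∞/∞ form) and apply L'Hôpital, or use the standard hierarchy e^(4|x|) ≫ |(-x)^3| as x → -∞.
The indeterminate product → 0, so the limit = 1.

Final answer: 1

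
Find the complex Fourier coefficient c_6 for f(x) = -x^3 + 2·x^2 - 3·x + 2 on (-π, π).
Compute the real Fourier coefficients first: a_6 = 2/9, b_6 = 17/18 + π^2/3.
Then c_6 = (a_6 − i·b_6)/2 = 1/9 - i·π^2/6 - 17·i/36.

Final answer: 1/9 - i·π^2/6 - 17·i/36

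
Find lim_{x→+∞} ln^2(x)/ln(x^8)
This is an ∞/∞ indeterminate form as x → +∞.
Write ln(x^8) = 8·ln(x), reducing the quotient to ln(x)/8 → ∞.
Limit = ∞.

Final answer: ∞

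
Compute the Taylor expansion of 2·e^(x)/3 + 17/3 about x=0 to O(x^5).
x^4/36 + x^3/9 + x^2/3 + 2·x/3 + 19/3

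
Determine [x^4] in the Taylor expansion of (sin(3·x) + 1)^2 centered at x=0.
Expand to order 4: (sin(3·x) + 1)^2 = -27·x^4 - 9·x^3 + 9·x^2 + 6·x + 1 + O(x^5).
The coefficient of x^4 is -27.

Final answer: -27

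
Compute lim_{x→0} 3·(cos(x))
Direct substitution at x = 0 gives 3.

Final answer: 3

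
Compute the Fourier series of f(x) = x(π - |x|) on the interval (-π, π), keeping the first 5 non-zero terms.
8·sin(x)/π + 8·sin(3·x)/(27·π) + 8·sin(5·x)/(125·π) + 8·sin(7·x)/(343·π) + 8·sin(9·x)/(729·π)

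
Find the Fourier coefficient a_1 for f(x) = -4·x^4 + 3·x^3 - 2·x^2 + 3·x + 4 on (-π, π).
a_1 = (1/π) ∫_{-π}^{π} f(x)·cos(1x) dx.
Evaluate the integral (use parity and integration by parts as needed): a_1 = -184 + 32·π^2.

Final answer: -184 + 32·π^2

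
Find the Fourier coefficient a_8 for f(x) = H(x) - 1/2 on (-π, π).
a_8 = (1/π) ∫_{-π}^{π} f(x)·cos(8x) dx.
Evaluate the integral (use parity and integration by parts as needed): a_8 = 0.

Final answer: 0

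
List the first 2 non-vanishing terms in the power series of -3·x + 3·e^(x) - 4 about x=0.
3·x^2/2 - 1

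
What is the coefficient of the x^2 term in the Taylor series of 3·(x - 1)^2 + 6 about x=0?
Expand to order 2: 3·(x - 1)^2 + 6 = 3·x^2 - 6·x + 9 + O(x^3).
The coefficient of x^2 is 3.

Final answer: 3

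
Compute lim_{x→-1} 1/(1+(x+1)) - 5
Direct substitution at x = -1 gives -4.

Final answer: -4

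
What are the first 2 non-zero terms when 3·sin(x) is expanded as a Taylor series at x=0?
-x^3/2 + 3·x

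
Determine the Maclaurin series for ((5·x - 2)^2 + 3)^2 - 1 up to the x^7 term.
625·x^4 - 1000·x^3 + 750·x^2 - 280·x + 48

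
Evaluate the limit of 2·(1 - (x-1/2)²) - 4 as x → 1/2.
Direct substitution at x = 1/2 gives -2.

Final answer: -2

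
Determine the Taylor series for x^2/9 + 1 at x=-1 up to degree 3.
10/9 - 2·(x + 1)/9 + (x + 1)^2/9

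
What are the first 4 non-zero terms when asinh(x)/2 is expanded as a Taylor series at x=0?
-5·x^7/224 + 3·x^5/80 - x^3/12 + x/2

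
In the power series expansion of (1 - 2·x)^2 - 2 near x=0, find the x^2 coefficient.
Expand to order 2: (1 - 2·x)^2 - 2 = 4·x^2 - 4·x - 1 + O(x^3).
The coefficient of x^2 is 4.

Final answer: 4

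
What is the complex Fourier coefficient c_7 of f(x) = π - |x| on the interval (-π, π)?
Compute the real Fourier coefficients first: a_7 = 4/(49·π), b_7 = 0.
Then c_7 = (a_7 − i·b_7)/2 = 2/(49·π).

Final answer: 2/(49·π)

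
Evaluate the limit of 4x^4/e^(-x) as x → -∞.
This is an ∞/∞ indeterminate form as x → -∞.
Compare growth rates of the dominant terms (exponentials ≫ polynomials ≫ logarithms), or apply L'Hôpital's rule; the quotient → 0.
Limit = 0.

Final answer: 0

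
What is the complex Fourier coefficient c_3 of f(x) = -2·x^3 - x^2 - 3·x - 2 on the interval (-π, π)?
Compute the real Fourier coefficients first: a_3 = 4/9, b_3 = -4·π^2/3 - 10/9.
Then c_3 = (a_3 − i·b_3)/2 = 2/9 + 5·i/9 + 2·i·π^2/3.

Final answer: 2/9 + 5·i/9 + 2·i·π^2/3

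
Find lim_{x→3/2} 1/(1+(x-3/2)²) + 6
Direct substitution at x = 3/2 gives 7.

Final answer: 7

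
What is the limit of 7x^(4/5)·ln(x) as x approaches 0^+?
This is a 0·∞ indeterminate form at x → 0⁺.
Rewrite the product as 7·ln(x) / x^(-4/5) and apply L'Hôpital, or use the standard hierarchy x^(-4/5) ≫ |ln x| as x → 0⁺.
The indeterminate product → 0, so the limit = 0.

Final answer: 0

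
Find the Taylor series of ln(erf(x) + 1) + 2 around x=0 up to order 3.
x^3·(8 - 2·π)/(3·π^(3/2)) - 2·x^2/π + 2·x/√(π) + 2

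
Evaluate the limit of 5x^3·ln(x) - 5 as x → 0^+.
The product is a 0·∞ indeterminate form at x → 0⁺.
Rewrite the product as 5·ln(x) / x^(-3) and apply L'Hôpital, or use the standard hierarchy x^(-3) ≫ |ln x| as x → 0⁺.
The indeterminate product → 0, so the limit = -5.

Final answer: -5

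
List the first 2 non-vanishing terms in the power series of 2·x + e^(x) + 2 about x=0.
3·x + 3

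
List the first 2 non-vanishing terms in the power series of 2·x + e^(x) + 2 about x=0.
3·x + 3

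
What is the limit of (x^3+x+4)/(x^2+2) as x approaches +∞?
This is an ∞/∞ indeterminate form as x → +∞.
Divide numerator and denominator by x^3 and let the lower-order terms vanish; the numerator's degree 3 exceeds the denominator's degree 2, so the quotient diverges.
Limit = ∞.

Final answer: ∞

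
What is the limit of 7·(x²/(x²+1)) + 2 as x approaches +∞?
Evaluate the dominant behaviour as x → +∞; each term tends to a finite value or vanishes.
Limit = 9.

Final answer: 9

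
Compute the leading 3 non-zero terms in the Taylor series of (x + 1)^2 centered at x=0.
x^2 + 2·x + 1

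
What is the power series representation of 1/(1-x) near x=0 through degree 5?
x^5 + x^4 + x^3 + x^2 + x + 1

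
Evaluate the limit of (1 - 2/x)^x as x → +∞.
As x → +∞: this is the defining limit (1 - 2/x)^x → e^(-2).
Limit = e^(-2).

Final answer: e^(-2)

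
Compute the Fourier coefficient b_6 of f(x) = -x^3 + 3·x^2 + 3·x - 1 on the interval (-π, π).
b_6 = (1/π) ∫_{-π}^{π} f(x)·sin(6x) dx.
Evaluate the integral (use parity and integration by parts as needed): b_6 = -19/18 + π^2/3.

Final answer: -19/18 + π^2/3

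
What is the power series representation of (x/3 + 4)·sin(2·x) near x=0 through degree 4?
-4·x^4/9 - 16·x^3/3 + 2·x^2/3 + 8·x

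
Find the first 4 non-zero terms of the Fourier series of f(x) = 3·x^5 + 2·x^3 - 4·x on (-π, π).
(-116·π^2 + 6·π^4 + 688)·sin(x) + (-3·π^4 - 31/2 + 13·π^2)·sin(2·x) + (-28·π^2/9 - 16/27 + 2·π^4)·sin(3·x) + (-3·π^4/2 + 107/64 + 7·π^2/8)·sin(4·x)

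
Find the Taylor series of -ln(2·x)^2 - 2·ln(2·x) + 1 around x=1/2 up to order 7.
1 - 4·(x - 1/2) + 8·(x - 1/2)^3/3 - 20·(x - 1/2)^4/3 + 208·(x - 1/2)^5/15 - 1232·(x - 1/2)^6/45 + 1856·(x - 1/2)^7/35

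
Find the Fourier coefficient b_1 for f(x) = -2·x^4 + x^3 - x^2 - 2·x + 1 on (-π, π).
b_1 = (1/π) ∫_{-π}^{π} f(x)·sin(1x) dx.
Evaluate the integral (use parity and integration by parts as needed): b_1 = -16 + 2·π^2.

Final answer: -16 + 2·π^2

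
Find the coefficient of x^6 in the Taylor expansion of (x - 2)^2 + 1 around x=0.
Expand to order 6: (x - 2)^2 + 1 = x^2 - 4·x + 5 + O(x^7).
The coefficient of x^6 is 0.

Final answer: 0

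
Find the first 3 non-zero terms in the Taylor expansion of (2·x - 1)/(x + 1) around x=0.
-3·x^2 + 3·x - 1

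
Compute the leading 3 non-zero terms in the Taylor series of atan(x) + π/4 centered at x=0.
-x^3/3 + x + π/4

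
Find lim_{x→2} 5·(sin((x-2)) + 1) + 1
Direct substitution at x = 2 gives 6.

Final answer: 6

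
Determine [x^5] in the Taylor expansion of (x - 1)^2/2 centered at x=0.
Expand to order 5: (x - 1)^2/2 = x^2/2 - x + 1/2 + O(x^6).
The coefficient of x^5 is 0.

Final answer: 0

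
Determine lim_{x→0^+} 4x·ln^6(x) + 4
The product is a 0·∞ indeterminate form at x → 0⁺.
Rewrite the product as 4·ln^6(x) / x^(-1) and apply L'Hôpital, or use the standard hierarchy x^(-1) ≫ |ln x|^6 as x → 0⁺.
The indeterminate product → 0, so the limit = 4.

Final answer: 4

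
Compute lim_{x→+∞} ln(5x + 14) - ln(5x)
This is an ∞ − ∞ indeterminate form.
Combine the logarithms: ln(5x+14) − ln(5x) = ln((5x+14)/(5x)) = ln(1 + 14/(5x)) → ln(1) = 0.
Limit = 0.

Final answer: 0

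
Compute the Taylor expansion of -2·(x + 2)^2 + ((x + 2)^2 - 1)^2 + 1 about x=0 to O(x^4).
8·x^3 + 20·x^2 + 16·x + 2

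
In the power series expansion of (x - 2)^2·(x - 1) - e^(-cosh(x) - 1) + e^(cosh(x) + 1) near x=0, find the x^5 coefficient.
Expand to order 5: (x - 2)^2·(x - 1) - e^(-cosh(x) - 1) + e^(cosh(x) + 1) = x^4·(-e^(-2)/12 + e^(2)/6) + x^3 + x^2·(-5 + e^(-2)/2 + e^(2)/2) + 8·x - 4 - e^(-2) + e^(2) + O(x^6).
The coefficient of x^5 is 0.

Final answer: 0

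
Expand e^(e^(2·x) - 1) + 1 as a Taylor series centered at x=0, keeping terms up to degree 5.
208·x^5/15 + 10·x^4 + 20·x^3/3 + 4·x^2 + 2·x + 2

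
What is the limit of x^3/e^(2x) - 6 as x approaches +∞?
The quotient is an ∞/∞ indeterminate form as x → +∞.
The exponential denominator e^(2x) dominates the polynomial numerator (e^x ≫ x^3 as x → ∞), so the quotient → 0.
Adding the constant: 0 - 6 = -6. Limit = -6.

Final answer: -6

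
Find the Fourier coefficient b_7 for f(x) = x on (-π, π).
b_7 = (1/π) ∫_{-π}^{π} f(x)·sin(7x) dx.
Evaluate the integral (use parity and integration by parts as needed): b_7 = 2/7.

Final answer: 2/7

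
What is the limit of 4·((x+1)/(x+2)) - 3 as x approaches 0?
Direct substitution at x = 0 gives -1.

Final answer: -1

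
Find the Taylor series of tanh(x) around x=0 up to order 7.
-17·x^7/315 + 2·x^5/15 - x^3/3 + x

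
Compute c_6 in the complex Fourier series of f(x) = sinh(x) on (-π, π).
Compute the real Fourier coefficients first: a_6 = 0, b_6 = -12·sinh(π)/(37·π).
Then c_6 = (a_6 − i·b_6)/2 = 6·i·sinh(π)/(37·π).

Final answer: 6·i·sinh(π)/(37·π)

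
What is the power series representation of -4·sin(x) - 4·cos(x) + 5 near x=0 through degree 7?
x^7/1260 + x^6/180 - x^5/30 - x^4/6 + 2·x^3/3 + 2·x^2 - 4·x + 1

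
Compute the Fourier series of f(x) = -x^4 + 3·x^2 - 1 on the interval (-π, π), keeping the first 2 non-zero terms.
(-60 + 8·π^2)·cos(x) - π^4/5 - 1 + π^2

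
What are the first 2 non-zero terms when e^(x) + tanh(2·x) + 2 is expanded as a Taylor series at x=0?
3·x + 3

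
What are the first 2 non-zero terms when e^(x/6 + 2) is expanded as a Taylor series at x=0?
x·e^(2)/6 + e^(2)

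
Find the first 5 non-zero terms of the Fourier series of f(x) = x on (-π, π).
2·sin(x) - sin(2·x) + 2·sin(3·x)/3 - sin(4·x)/2 + 2·sin(5·x)/5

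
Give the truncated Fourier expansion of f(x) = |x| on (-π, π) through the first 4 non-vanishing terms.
-4·cos(x)/π - 4·cos(3·x)/(9·π) - 4·cos(5·x)/(25·π) + π/2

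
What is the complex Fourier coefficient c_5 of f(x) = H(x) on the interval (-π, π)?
Compute the real Fourier coefficients first: a_5 = 0, b_5 = 2/(5·π).
Then c_5 = (a_5 − i·b_5)/2 = -i/(5·π).

Final answer: -i/(5·π)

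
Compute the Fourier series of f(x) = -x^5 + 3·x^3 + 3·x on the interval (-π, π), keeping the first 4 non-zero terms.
(-270 - 2·π^4 + 46·π^2)·sin(x) + (-8·π^2 + 9 + π^4)·sin(2·x) + (-2·π^4/3 - 26/81 + 94·π^2/27)·sin(3·x) + (-17·π^2/8 - 45/64 + π^4/2)·sin(4·x)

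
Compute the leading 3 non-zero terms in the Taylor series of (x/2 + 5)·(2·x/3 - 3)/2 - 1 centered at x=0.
x^2/6 + 11·x/12 - 17/2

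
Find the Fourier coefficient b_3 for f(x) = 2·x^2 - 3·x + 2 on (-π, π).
b_3 = (1/π) ∫_{-π}^{π} f(x)·sin(3x) dx.
Evaluate the integral (use parity and integration by parts as needed): b_3 = -2.

Final answer: -2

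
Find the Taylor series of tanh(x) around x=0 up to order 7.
-17·x^7/315 + 2·x^5/15 - x^3/3 + x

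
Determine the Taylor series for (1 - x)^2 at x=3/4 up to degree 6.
1/16 - (x - 3/4)/2 + (x - 3/4)^2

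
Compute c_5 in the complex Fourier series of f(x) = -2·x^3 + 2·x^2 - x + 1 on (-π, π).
Compute the real Fourier coefficients first: a_5 = -8/25, b_5 = -4·π^2/5 - 26/125.
Then c_5 = (a_5 − i·b_5)/2 = -4/25 + 13·i/125 + 2·i·π^2/5.

Final answer: -4/25 + 13·i/125 + 2·i·π^2/5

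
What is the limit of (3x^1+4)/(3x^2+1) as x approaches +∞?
This is an ∞/∞ indeterminate form as x → +∞.
Divide numerator and denominator by x^2 and let the lower-order terms vanish; the numerator's degree 1 is below the denominator's degree 2, so the quotient → 0.
Limit = 0.

Final answer: 0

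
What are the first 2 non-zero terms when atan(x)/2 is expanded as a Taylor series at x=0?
-x^3/6 + x/2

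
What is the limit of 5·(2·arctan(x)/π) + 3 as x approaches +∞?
Evaluate the dominant behaviour as x → +∞; each term tends to a finite value or vanishes.
Limit = 8.

Final answer: 8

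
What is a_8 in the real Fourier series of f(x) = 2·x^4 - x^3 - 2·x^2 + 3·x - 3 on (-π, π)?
a_8 = (1/π) ∫_{-π}^{π} f(x)·cos(8x) dx.
Evaluate the integral (use parity and integration by parts as needed): a_8 = -19/128 + π^2/4.

Final answer: -19/128 + π^2/4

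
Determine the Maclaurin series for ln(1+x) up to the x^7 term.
x^7/7 - x^6/6 + x^5/5 - x^4/4 + x^3/3 - x^2/2 + x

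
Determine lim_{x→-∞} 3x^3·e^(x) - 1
The product is a 0·∞ indeterminate form at x → -∞.
Rewrite the product as 3x^3 / e^(-x) (an ∞/∞ form) and apply L'Hôpital, or use the standard hierarchy e^(|x|) ≫ |x^3| as x → -∞.
The indeterminate product → 0, so the limit = -1.

Final answer: -1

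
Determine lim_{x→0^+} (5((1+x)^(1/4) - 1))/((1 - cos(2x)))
Both numerator and denominator → 0 as x → 0^+; this is a 0/0 indeterminate form.
Expand each to leading order near x = 0: numerator ~ 5·x/4, denominator ~ 2·x^2.
The limit of the ratio is ∞.

Final answer: ∞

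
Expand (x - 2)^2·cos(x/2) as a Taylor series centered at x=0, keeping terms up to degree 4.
-11·x^4/96 + x^3/2 + x^2/2 - 4·x + 4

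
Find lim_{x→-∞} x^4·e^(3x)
This is a 0·∞ indeterminate form at x → -∞.
Rewrite the product as x^4 / e^(-3x) (an ∞/∞ form) and apply L'Hôpital, or use the standard hierarchy e^(3|x|) ≫ |x^4| as x → -∞.
The indeterminate product → 0, so the limit = 0.

Final answer: 0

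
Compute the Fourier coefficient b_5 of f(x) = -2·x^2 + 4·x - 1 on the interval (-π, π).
b_5 = (1/π) ∫_{-π}^{π} f(x)·sin(5x) dx.
Evaluate the integral (use parity and integration by parts as needed): b_5 = 8/5.

Final answer: 8/5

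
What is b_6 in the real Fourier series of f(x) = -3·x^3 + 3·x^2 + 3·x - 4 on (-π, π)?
b_6 = (1/π) ∫_{-π}^{π} f(x)·sin(6x) dx.
Evaluate the integral (use parity and integration by parts as needed): b_6 = -7/6 + π^2.

Final answer: -7/6 + π^2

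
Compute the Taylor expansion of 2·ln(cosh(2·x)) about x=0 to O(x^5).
-8·x^4/3 + 4·x^2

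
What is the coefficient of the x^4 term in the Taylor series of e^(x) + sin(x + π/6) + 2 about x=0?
Expand to order 4: e^(x) + sin(x + π/6) + 2 = x^4/16 + x^3·(1/6 - √(3)/12) + x^2/4 + x·(√(3)/2 + 1) + 7/2 + O(x^5).
The coefficient of x^4 is 1/16.

Final answer: 1/16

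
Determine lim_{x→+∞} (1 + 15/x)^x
As x → +∞: this is the defining limit (1 + 15/x)^x → e^15.
Limit = e^(15).

Final answer: e^(15)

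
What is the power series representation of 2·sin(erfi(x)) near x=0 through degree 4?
x^3·(-8/(3·π^(3/2)) + 4/(3·√(π))) + 4·x/√(π)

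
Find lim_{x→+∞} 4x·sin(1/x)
As x → +∞: let u = 1/x → 0⁺; then 4·x·sin(1/x) = 4·1·sin(u)/u → 4·1·1 = 4.
Limit = 4.

Final answer: 4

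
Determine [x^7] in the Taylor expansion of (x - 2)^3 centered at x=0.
Expand to order 7: (x - 2)^3 = x^3 - 6·x^2 + 12·x - 8 + O(x^8).
The coefficient of x^7 is 0.

Final answer: 0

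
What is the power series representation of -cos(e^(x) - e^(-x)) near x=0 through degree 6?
-4·x^6/15 + 2·x^2 - 1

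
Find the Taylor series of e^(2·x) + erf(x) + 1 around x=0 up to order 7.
x^7·(8/315 - 1/(21·√(π))) + 4·x^6/45 + x^5·(1/(5·√(π)) + 4/15) + 2·x^4/3 + x^3·(4/3 - 2/(3·√(π))) + 2·x^2 + x·(2/√(π) + 2) + 2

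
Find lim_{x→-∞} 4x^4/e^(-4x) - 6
The quotient is an ∞/∞ indeterminate form as x → -∞.
Compare growth rates of the dominant terms (exponentials ≫ polynomials ≫ logarithms), or apply L'Hôpital's rule; the quotient → 0.
Adding the constant: 0 - 6 = -6. Limit = -6.

Final answer: -6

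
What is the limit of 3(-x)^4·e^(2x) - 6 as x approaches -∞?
The product is a 0·∞ indeterminate form at x → -∞.
Rewrite the product as 3(-x)^4 / e^(-2x) (an ∞/∞ form) and apply L'Hôpital, or use the standard hierarchy e^(2|x|) ≫ |(-x)^4| as x → -∞.
The indeterminate product → 0, so the limit = -6.

Final answer: -6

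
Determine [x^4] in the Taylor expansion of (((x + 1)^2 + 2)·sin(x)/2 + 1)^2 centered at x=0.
Expand to order 4: (((x + 1)^2 + 2)·sin(x)/2 + 1)^2 = 17·x^4/12 + 7·x^3/2 + 17·x^2/4 + 3·x + 1 + O(x^5).
The coefficient of x^4 is 17/12.

Final answer: 17/12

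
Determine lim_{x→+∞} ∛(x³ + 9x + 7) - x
This is an ∞ − ∞ indeterminate form.
Multiply by (A² + AB + B²)/(A² + AB + B²) where A = ∛(x³+9x + 7), B = x to use A³ − B³ = (A−B)(A²+AB+B²); the x³ terms cancel, leaving (9x + 7)/(A²+AB+B²) with denominator ~ 3x², so the limit is 0.
Limit = 0.

Final answer: 0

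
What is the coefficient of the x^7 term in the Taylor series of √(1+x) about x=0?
Expand to order 7: √(1+x) = 33·x^7/2048 - 21·x^6/1024 + 7·x^5/256 - 5·x^4/128 + x^3/16 - x^2/8 + x/2 + 1 + O(x^8).
The coefficient of x^7 is 33/2048.

Final answer: 33/2048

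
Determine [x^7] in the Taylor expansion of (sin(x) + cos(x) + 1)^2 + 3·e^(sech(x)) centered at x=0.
Expand to order 7: (sin(x) + cos(x) + 1)^2 + 3·e^(sech(x)) = -13·x^7/504 + x^6·(-151·e/240 - 1/360) + 17·x^5/60 + x^4·(1/12 + e) - 5·x^3/3 + x^2·(-3·e/2 - 1) + 4·x + 4 + 3·e + O(x^8).
The coefficient of x^7 is -13/504.

Final answer: -13/504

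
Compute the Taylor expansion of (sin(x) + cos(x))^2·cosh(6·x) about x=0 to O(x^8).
19648·x^7/315 + 324·x^6/5 + 1264·x^5/15 + 54·x^4 + 104·x^3/3 + 18·x^2 + 2·x + 1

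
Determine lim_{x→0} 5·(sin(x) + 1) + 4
Direct substitution at x = 0 gives 9.

Final answer: 9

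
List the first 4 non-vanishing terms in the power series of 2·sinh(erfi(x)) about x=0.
x^7·(16/(315·π^(7/2)) + 8/(9·π^(5/2)) + 2/(21·√(π)) + 76/(45·π^(3/2))) + x^5·(8/(15·π^(5/2)) + 2/(5·√(π)) + 8/(3·π^(3/2))) + x^3·(8/(3·π^(3/2)) + 4/(3·√(π))) + 4·x/√(π)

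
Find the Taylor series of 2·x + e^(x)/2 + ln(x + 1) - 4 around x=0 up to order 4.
-11·x^4/48 + 5·x^3/12 - x^2/4 + 7·x/2 - 7/2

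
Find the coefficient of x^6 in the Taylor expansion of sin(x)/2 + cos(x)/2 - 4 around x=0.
Expand to order 6: sin(x)/2 + cos(x)/2 - 4 = -x^6/1440 + x^5/240 + x^4/48 - x^3/12 - x^2/4 + x/2 - 7/2 + O(x^7).
The coefficient of x^6 is -1/1440.

Final answer: -1/1440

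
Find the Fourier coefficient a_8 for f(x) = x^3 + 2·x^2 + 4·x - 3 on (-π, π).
a_8 = (1/π) ∫_{-π}^{π} f(x)·cos(8x) dx.
Evaluate the integral (use parity and integration by parts as needed): a_8 = 1/8.

Final answer: 1/8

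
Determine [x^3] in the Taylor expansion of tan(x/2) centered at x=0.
Expand to order 3: tan(x/2) = x^3/24 + x/2 + O(x^4).
The coefficient of x^3 is 1/24.

Final answer: 1/24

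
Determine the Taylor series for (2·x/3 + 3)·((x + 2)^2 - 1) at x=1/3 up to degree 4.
1160/81 + 18·(x - 1/3) + 19·(x - 1/3)^2/3 + 2·(x - 1/3)^3/3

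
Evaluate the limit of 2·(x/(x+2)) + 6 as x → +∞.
Evaluate the dominant behaviour as x → +∞; each term tends to a finite value or vanishes.
Limit = 8.

Final answer: 8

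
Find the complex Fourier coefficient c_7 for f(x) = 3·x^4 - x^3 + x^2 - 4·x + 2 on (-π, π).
Compute the real Fourier coefficients first: a_7 = -24·π^2/49 - 52/2401, b_7 = -2·π^2/7 - 380/343.
Then c_7 = (a_7 − i·b_7)/2 = -12·π^2/49 - 26/2401 + 190·i/343 + i·π^2/7.

Final answer: -12·π^2/49 - 26/2401 + 190·i/343 + i·π^2/7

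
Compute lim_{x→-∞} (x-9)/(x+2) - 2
Evaluate the dominant behaviour as x → -∞; each term tends to a finite value or vanishes.
Limit = -1.

Final answer: -1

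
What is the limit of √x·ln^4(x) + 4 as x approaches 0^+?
The product is a 0·∞ indeterminate form at x → 0⁺.
Rewrite the product as ln^4(x) / x^(-1/2) and apply L'Hôpital, or use the standard hierarchy x^(-1/2) ≫ |ln x|^4 as x → 0⁺.
The indeterminate product → 0, so the limit = 4.

Final answer: 4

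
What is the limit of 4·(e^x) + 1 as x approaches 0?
Direct substitution at x = 0 gives 5.

Final answer: 5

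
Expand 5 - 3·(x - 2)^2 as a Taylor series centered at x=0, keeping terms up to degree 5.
-3·x^2 + 12·x - 7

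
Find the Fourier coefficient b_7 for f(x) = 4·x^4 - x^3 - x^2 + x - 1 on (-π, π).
b_7 = (1/π) ∫_{-π}^{π} f(x)·sin(7x) dx.
Evaluate the integral (use parity and integration by parts as needed): b_7 = 110/343 - 2·π^2/7.

Final answer: 110/343 - 2·π^2/7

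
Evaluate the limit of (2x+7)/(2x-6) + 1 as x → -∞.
Evaluate the dominant behaviour as x → -∞; each term tends to a finite value or vanishes.
Limit = 2.

Final answer: 2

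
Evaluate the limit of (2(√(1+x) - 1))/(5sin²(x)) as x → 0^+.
Both numerator and denominator → 0 as x → 0^+; this is a 0/0 indeterminate form.
Expand each to leading order near x = 0: numerator ~ x, denominator ~ 5·x^2.
The limit of the ratio is ∞.

Final answer: ∞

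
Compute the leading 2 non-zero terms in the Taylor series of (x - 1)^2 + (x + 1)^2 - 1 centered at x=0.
2·x^2 + 1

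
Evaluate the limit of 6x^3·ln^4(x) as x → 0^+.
This is a 0·∞ indeterminate form at x → 0⁺.
Rewrite the product as 6·ln^4(x) / x^(-3) and apply L'Hôpital, or use the standard hierarchy x^(-3) ≫ |ln x|^4 as x → 0⁺.
The indeterminate product → 0, so the limit = 0.

Final answer: 0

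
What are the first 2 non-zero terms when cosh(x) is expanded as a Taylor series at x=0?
x^2/2 + 1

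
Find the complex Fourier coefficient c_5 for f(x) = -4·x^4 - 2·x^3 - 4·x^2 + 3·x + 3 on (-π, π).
Compute the real Fourier coefficients first: a_5 = 208/625 + 32·π^2/25, b_5 = 174/125 - 4·π^2/5.
Then c_5 = (a_5 − i·b_5)/2 = 104/625 + 16·π^2/25 - 87·i/125 + 2·i·π^2/5.

Final answer: 104/625 + 16·π^2/25 - 87·i/125 + 2·i·π^2/5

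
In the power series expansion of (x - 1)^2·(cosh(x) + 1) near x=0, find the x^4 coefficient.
Expand to order 4: (x - 1)^2·(cosh(x) + 1) = 13·x^4/24 - x^3 + 5·x^2/2 - 4·x + 2 + O(x^5).
The coefficient of x^4 is 13/24.

Final answer: 13/24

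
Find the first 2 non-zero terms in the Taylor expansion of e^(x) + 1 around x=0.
x + 2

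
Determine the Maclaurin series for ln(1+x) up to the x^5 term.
x^5/5 - x^4/4 + x^3/3 - x^2/2 + x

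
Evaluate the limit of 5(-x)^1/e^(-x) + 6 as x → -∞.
The quotient is an ∞/∞ indeterminate form as x → -∞.
Compare growth rates of the dominant terms (exponentials ≫ polynomials ≫ logarithms), or apply L'Hôpital's rule; the quotient → 0.
Adding the constant: 0 + 6 = 6. Limit = 6.

Final answer: 6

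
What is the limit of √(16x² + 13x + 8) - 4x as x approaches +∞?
As x → +∞: multiply by the conjugate to get (13x+8)/(√(16x²+13x+8)+4x); the denominator ~ 8x, so the limit is 13/8.
Limit = 13/8.

Final answer: 13/8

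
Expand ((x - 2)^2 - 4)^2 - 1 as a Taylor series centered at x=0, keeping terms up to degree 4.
x^4 - 8·x^3 + 16·x^2 - 1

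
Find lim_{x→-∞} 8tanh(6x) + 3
Evaluate the dominant behaviour as x → -∞; each term tends to a finite value or vanishes.
Limit = -5.

Final answer: -5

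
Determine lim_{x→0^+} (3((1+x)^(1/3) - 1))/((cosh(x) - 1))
Both numerator and denominator → 0 as x → 0^+; this is a 0/0 indeterminate form.
Expand each to leading order near x = 0: numerator ~ x, denominator ~ x^2/2.
The limit of the ratio is ∞.

Final answer: ∞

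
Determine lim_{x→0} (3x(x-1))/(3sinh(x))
Both numerator and denominator → 0 as x → 0; this is a 0/0 indeterminate form.
Expand each to leading order near x = 0: numerator ~ -3·x, denominator ~ 3·x.
The limit of the ratio is -1.

Final answer: -1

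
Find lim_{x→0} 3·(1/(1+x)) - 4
Direct substitution at x = 0 gives -1.

Final answer: -1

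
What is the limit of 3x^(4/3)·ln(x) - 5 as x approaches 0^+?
The product is a 0·∞ indeterminate form at x → 0⁺.
Rewrite the product as 3·ln(x) / x^(-4/3) and apply L'Hôpital, or use the standard hierarchy x^(-4/3) ≫ |ln x| as x → 0⁺.
The indeterminate product → 0, so the limit = -5.

Final answer: -5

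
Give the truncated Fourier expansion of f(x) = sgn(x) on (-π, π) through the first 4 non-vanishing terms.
4·sin(x)/π + 4·sin(3·x)/(3·π) + 4·sin(5·x)/(5·π) + 4·sin(7·x)/(7·π)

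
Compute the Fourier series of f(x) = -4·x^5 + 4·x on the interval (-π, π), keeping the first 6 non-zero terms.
(-952 - 8·π^4 + 160·π^2)·sin(x) + (-20·π^2 + 26 + 4·π^4)·sin(2·x) + (-8·π^4/3 - 104/81 + 160·π^2/27)·sin(3·x) + (-5·π^2/2 - 17/16 + 2·π^4)·sin(4·x) + (-8·π^4/5 + 808/625 + 32·π^2/25)·sin(5·x) + (-20·π^2/27 - 98/81 + 4·π^4/3)·sin(6·x)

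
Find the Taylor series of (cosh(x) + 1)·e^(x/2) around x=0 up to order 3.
7·x^3/24 + 3·x^2/4 + x + 2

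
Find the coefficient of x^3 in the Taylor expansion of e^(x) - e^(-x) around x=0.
Expand to order 3: e^(x) - e^(-x) = x^3/3 + 2·x + O(x^4).
The coefficient of x^3 is 1/3.

Final answer: 1/3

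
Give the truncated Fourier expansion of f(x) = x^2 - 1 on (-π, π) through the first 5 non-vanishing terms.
-4·cos(x) + cos(2·x) - 4·cos(3·x)/9 + cos(4·x)/4 - 1 + π^2/3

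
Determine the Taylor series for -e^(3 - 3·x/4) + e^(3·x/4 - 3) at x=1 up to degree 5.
(1 - e^(9/2))·e^(-9/4) + (3 + 3·e^(9/2))·e^(-9/4)·(x - 1)/4 + (9 - 9·e^(9/2))·e^(-9/4)·(x - 1)^2/32 + (9 + 9·e^(9/2))·e^(-9/4)·(x - 1)^3/128 + (27 - 27·e^(9/2))·e^(-9/4)·(x - 1)^4/2048 + (81 + 81·e^(9/2))·e^(-9/4)·(x - 1)^5/40960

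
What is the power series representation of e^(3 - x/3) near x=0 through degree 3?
-x^3·e^(3)/162 + x^2·e^(3)/18 - x·e^(3)/3 + e^(3)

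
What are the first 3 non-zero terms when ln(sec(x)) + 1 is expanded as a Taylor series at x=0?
x^4/12 + x^2/2 + 1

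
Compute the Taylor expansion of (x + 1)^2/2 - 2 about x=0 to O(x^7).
x^2/2 + x - 3/2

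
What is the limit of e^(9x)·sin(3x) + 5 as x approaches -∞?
Evaluate the dominant behaviour as x → -∞; each term tends to a finite value or vanishes.
Limit = 5.

Final answer: 5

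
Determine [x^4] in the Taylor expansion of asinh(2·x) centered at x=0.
Expand to order 4: asinh(2·x) = -4·x^3/3 + 2·x + O(x^5).
The coefficient of x^4 is 0.

Final answer: 0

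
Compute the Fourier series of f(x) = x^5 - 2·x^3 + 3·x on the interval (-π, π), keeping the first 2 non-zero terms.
(-44·π^2 + 2·π^4 + 270)·sin(x) + (-π^4 - 27/2 + 7·π^2)·sin(2·x)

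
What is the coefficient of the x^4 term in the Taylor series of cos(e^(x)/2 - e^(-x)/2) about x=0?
-1/8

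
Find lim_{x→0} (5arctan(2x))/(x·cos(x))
Both numerator and denominator → 0 as x → 0; this is a 0/0 indeterminate form.
Expand each to leading order near x = 0: numerator ~ 10·x, denominator ~ x.
The limit of the ratio is 10.

Final answer: 10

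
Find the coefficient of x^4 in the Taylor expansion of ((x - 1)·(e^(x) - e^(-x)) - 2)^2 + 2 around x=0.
Expand to order 4: ((x - 1)·(e^(x) - e^(-x)) - 2)^2 + 2 = 4·x^4 - 20·x^3/3 - 4·x^2 + 8·x + 6 + O(x^5).
The coefficient of x^4 is 4.

Final answer: 4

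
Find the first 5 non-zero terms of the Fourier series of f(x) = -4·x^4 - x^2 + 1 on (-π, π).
(-188 + 32·π^2)·cos(x) + (11 - 8·π^2)·cos(2·x) + (-52/27 + 32·π^2/9)·cos(3·x) + (1/2 - 2·π^2)·cos(4·x) - 4·π^4/5 - π^2/3 + 1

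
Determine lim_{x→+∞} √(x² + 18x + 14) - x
This is an ∞ − ∞ indeterminate form.
Multiply and divide by the conjugate √(x²+18x + 14) + x; the x² terms cancel, leaving (18x + 14)/(√(x²+18x + 14)+x) → 18/2 = 9.
Limit = 9.

Final answer: 9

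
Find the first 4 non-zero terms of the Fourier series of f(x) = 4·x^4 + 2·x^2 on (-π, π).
(184 - 32·π^2)·cos(x) + (-10 + 8·π^2)·cos(2·x) + (40/27 - 32·π^2/9)·cos(3·x) + 2·π^2/3 + 4·π^4/5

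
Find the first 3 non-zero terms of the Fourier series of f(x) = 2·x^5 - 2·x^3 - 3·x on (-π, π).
(-84·π^2 + 4·π^4 + 498)·sin(x) + (-2·π^4 - 15 + 12·π^2)·sin(2·x) + (-116·π^2/27 + 70/81 + 4·π^4/3)·sin(3·x)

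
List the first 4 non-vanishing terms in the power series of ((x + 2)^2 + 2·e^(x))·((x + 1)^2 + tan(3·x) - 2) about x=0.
209·x^3/3 + 34·x^2 + 24·x - 6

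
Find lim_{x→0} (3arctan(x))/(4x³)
Both numerator and denominator → 0 as x → 0; this is a 0/0 indeterminate form.
Expand each to leading order near x = 0: numerator ~ 3·x, denominator ~ 4·x^3.
The limit of the ratio is ∞.

Final answer: ∞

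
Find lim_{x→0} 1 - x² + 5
Direct substitution at x = 0 gives 6.

Final answer: 6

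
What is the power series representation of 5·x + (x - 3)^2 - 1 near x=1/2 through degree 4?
31/4 + (x - 1/2)^2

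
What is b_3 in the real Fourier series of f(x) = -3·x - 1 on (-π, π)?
b_3 = (1/π) ∫_{-π}^{π} f(x)·sin(3x) dx.
Evaluate the integral (use parity and integration by parts as needed): b_3 = -2.

Final answer: -2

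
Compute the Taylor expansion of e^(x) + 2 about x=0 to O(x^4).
x^3/6 + x^2/2 + x + 3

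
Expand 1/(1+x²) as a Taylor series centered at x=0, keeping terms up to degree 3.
1 - x^2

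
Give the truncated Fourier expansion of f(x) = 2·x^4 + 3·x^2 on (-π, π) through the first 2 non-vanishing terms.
(84 - 16·π^2)·cos(x) + π^2 + 2·π^4/5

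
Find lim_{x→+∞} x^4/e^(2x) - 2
The quotient is an ∞/∞ indeterminate form as x → +∞.
The exponential denominator e^(2x) dominates the polynomial numerator (e^x ≫ x^4 as x → ∞), so the quotient → 0.
Adding the constant: 0 - 2 = -2. Limit = -2.

Final answer: -2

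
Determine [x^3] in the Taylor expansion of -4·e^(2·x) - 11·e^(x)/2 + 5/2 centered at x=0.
Expand to order 3: -4·e^(2·x) - 11·e^(x)/2 + 5/2 = -25·x^3/4 - 43·x^2/4 - 27·x/2 - 7 + O(x^4).
The coefficient of x^3 is -25/4.

Final answer: -25/4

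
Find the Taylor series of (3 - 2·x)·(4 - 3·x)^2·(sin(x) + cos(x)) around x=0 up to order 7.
5·x^7/504 + 623·x^6/120 - 223·x^5/30 - 217·x^4/6 + 101·x^3 - 53·x^2 - 56·x + 48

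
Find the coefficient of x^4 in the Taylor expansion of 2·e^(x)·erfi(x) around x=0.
Expand to order 4: 2·e^(x)·erfi(x) = 2·x^4/√(π) + 10·x^3/(3·√(π)) + 4·x^2/√(π) + 4·x/√(π) + O(x^5).
The coefficient of x^4 is 2/√(π).

Final answer: 2/√(π)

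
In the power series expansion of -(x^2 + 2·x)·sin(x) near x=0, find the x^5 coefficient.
Expand to order 5: -(x^2 + 2·x)·sin(x) = x^5/6 + x^4/3 - x^3 - 2·x^2 + O(x^6).
The coefficient of x^5 is 1/6.

Final answer: 1/6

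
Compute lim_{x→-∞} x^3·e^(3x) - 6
The product is a 0·∞ indeterminate form at x → -∞.
Rewrite the product as x^3 / e^(-3x) (an ∞/∞ form) and apply L'Hôpital, or use the standard hierarchy e^(3|x|) ≫ |x^3| as x → -∞.
The indeterminate product → 0, so the limit = -6.

Final answer: -6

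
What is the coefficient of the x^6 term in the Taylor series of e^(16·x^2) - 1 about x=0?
Expand to order 6: e^(16·x^2) - 1 = 2048·x^6/3 + 128·x^4 + 16·x^2 + O(x^7).
The coefficient of x^6 is 2048/3.

Final answer: 2048/3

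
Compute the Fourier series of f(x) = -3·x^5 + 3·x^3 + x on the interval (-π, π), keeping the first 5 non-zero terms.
(-754 - 6·π^4 + 126·π^2)·sin(x) + (-18·π^2 + 26 + 3·π^4)·sin(2·x) + (-2·π^4 - 98/27 + 58·π^2/9)·sin(3·x) + (-27·π^2/8 + 49/64 + 3·π^4/2)·sin(4·x) + (-6·π^4/5 - 74/625 + 54·π^2/25)·sin(5·x)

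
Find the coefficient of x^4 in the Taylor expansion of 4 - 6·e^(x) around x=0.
Expand to order 4: 4 - 6·e^(x) = -x^4/4 - x^3 - 3·x^2 - 6·x - 2 + O(x^5).
The coefficient of x^4 is -1/4.

Final answer: -1/4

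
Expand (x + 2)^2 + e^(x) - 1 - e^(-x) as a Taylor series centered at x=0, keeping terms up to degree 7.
x^7/2520 + x^5/60 + x^3/3 + x^2 + 6·x + 3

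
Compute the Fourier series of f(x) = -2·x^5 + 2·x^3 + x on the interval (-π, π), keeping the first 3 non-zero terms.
(-502 - 4·π^4 + 84·π^2)·sin(x) + (-12·π^2 + 17 + 2·π^4)·sin(2·x) + (-4·π^4/3 - 178/81 + 116·π^2/27)·sin(3·x)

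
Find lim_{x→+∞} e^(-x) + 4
Evaluate the dominant behaviour as x → +∞; each term tends to a finite value or vanishes.
Limit = 4.

Final answer: 4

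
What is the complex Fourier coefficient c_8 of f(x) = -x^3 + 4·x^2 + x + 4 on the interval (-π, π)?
Compute the real Fourier coefficients first: a_8 = 1/4, b_8 = -35/128 + π^2/4.
Then c_8 = (a_8 − i·b_8)/2 = 1/8 - i·π^2/8 + 35·i/256.

Final answer: 1/8 - i·π^2/8 + 35·i/256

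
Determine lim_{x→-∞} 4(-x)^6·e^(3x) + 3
The product is a 0·∞ indeterminate form at x → -∞.
Rewrite the product as 4(-x)^6 / e^(-3x) (an ∞/∞ form) and apply L'Hôpital, or use the standard hierarchy e^(3|x|) ≫ |(-x)^6| as x → -∞.
The indeterminate product → 0, so the limit = 3.

Final answer: 3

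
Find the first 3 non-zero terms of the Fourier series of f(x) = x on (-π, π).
2·sin(x) - sin(2·x) + 2·sin(3·x)/3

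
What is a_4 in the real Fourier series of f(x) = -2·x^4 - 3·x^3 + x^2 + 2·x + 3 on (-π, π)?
a_4 = (1/π) ∫_{-π}^{π} f(x)·cos(4x) dx.
Evaluate the integral (use parity and integration by parts as needed): a_4 = 5/8 - π^2.

Final answer: 5/8 - π^2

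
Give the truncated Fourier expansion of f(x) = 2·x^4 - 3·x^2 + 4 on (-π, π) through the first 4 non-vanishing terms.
(108 - 16·π^2)·cos(x) + (-9 + 4·π^2)·cos(2·x) + (68/27 - 16·π^2/9)·cos(3·x) - π^2 + 4 + 2·π^4/5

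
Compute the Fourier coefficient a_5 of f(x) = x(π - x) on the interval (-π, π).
a_5 = (1/π) ∫_{-π}^{π} f(x)·cos(5x) dx.
Evaluate the integral (use parity and integration by parts as needed): a_5 = 4/25.

Final answer: 4/25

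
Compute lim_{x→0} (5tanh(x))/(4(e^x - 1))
Both numerator and denominator → 0 as x → 0; this is a 0/0 indeterminate form.
Expand each to leading order near x = 0: numerator ~ 5·x, denominator ~ 4·x.
The limit of the ratio is 5/4.

Final answer: 5/4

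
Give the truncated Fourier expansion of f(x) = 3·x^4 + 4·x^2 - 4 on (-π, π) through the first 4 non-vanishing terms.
(128 - 24·π^2)·cos(x) + (-5 + 6·π^2)·cos(2·x) - 8·π^2·cos(3·x)/3 - 4 + 4·π^2/3 + 3·π^4/5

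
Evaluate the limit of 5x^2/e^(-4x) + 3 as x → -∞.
The quotient is an ∞/∞ indeterminate form as x → -∞.
Compare growth rates of the dominant terms (exponentials ≫ polynomials ≫ logarithms), or apply L'Hôpital's rule; the quotient → 0.
Adding the constant: 0 + 3 = 3. Limit = 3.

Final answer: 3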